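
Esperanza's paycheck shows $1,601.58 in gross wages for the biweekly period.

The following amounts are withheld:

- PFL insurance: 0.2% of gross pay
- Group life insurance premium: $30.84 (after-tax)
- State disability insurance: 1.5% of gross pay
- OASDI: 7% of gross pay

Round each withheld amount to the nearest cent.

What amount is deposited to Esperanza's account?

PFL insurance: $1,601.58 × 0.002 = $3.20
State disability insurance: $1,601.58 × 0.015 = $24.02
OASDI: $1,601.58 × 0.07 = $112.11
Group life insurance premium: $30.84
Total deductions = $3.20 + $24.02 + $112.11 + $30.84 = $170.17
Net pay = $1,601.58 − $170.17 = $1,431.41

$1,431.41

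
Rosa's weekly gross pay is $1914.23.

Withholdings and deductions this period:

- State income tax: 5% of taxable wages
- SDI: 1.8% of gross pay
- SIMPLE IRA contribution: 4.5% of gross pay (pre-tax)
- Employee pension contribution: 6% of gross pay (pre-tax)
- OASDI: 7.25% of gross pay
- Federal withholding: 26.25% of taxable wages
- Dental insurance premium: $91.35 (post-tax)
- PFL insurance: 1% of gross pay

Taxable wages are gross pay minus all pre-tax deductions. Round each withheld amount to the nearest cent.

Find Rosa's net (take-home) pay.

SIMPLE IRA contribution: $1914.23 × 0.045 = $86.14
Employee pension contribution: $1914.23 × 0.06 = $114.85
Pre-tax total = $86.14 + $114.85 = $200.99
Taxable wages = $1914.23 − $200.99 = $1713.24
Federal withholding: $1713.24 × 0.2625 = $449.73
State income tax: $1713.24 × 0.05 = $85.66
PFL insurance: $1914.23 × 0.01 = $19.14
SDI: $1914.23 × 0.018 = $34.46
OASDI: $1914.23 × 0.0725 = $138.78
Dental insurance premium: $91.35
Total deductions = $86.14 + $114.85 + $449.73 + $85.66 + $19.14 + $34.46 + $138.78 + $91.35 = $1020.11
Net pay = $1914.23 − $1020.11 = $894.12

$894.12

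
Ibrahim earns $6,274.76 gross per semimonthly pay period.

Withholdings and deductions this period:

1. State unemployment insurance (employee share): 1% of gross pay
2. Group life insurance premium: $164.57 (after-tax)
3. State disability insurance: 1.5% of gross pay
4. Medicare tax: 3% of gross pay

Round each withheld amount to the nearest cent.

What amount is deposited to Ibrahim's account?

State disability insurance: $6,274.76 × 0.015 = $94.12
State unemployment insurance (employee share): $6,274.76 × 0.01 = $62.75
Medicare tax: $6,274.76 × 0.03 = $188.24
Group life insurance premium: $164.57
Total deductions = $94.12 + $62.75 + $188.24 + $164.57 = $509.68
Net pay = $6,274.76 − $509.68 = $5,765.08

$5,765.08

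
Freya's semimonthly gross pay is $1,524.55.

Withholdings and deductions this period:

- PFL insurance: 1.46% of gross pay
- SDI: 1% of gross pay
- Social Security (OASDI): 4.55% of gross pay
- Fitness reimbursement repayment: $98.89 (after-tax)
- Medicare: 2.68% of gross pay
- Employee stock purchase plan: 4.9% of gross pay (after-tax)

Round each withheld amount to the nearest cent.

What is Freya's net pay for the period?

SDI: $1,524.55 × 0.01 = $15.25
Medicare: $1,524.55 × 0.0268 = $40.86
Social Security (OASDI): $1,524.55 × 0.0455 = $69.37
PFL insurance: $1,524.55 × 0.0146 = $22.26
Fitness reimbursement repayment: $98.89
Employee stock purchase plan: $1,524.55 × 0.049 = $74.70
Total deductions = $15.25 + $40.86 + $69.37 + $22.26 + $98.89 + $74.70 = $321.33
Net pay = $1,524.55 − $321.33 = $1,203.22

$1,203.22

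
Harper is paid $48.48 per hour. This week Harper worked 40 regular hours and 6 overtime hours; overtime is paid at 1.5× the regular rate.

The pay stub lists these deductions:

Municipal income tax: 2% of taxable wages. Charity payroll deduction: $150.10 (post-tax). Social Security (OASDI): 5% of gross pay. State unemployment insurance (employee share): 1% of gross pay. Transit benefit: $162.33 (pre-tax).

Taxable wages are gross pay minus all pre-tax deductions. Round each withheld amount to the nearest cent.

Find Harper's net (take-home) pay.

Regular pay: 40 × $48.48 = $1939.20
Overtime pay: 6 × $48.48 × 1.5 = $436.32
Gross pay = $1939.20 + $436.32 = $2375.52
Transit benefit: $162.33
Taxable wages = $2375.52 − $162.33 = $2213.19
Municipal income tax: $2213.19 × 0.02 = $44.26
State unemployment insurance (employee share): $2375.52 × 0.01 = $23.76
Social Security (OASDI): $2375.52 × 0.05 = $118.78
Charity payroll deduction: $150.10
Total deductions = $162.33 + $44.26 + $23.76 + $118.78 + $150.10 = $499.23
Net pay = $2375.52 − $499.23 = $1876.29

$1876.29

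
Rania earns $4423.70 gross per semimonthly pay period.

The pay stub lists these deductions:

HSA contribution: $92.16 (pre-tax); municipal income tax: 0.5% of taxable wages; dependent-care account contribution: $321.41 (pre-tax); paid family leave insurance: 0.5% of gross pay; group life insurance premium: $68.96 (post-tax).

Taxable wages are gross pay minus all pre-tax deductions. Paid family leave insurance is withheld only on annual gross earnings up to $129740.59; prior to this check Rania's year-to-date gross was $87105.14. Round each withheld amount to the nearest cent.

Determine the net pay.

$3899.00

HSA contribution: $92.16
Dependent-care account contribution: $321.41
Pre-tax total = $92.16 + $321.41 = $413.57
Taxable wages = $4423.70 − $413.57 = $4010.13
Municipal income tax: $4010.13 × 0.005 = $20.05
Paid family leave insurance: cap not yet reached, full $4423.70 is subject → $4423.70 × 0.005 = $22.12
Group life insurance premium: $68.96
Total deductions = $92.16 + $321.41 + $20.05 + $22.12 + $68.96 = $524.70
Net pay = $4423.70 − $524.70 = $3899.00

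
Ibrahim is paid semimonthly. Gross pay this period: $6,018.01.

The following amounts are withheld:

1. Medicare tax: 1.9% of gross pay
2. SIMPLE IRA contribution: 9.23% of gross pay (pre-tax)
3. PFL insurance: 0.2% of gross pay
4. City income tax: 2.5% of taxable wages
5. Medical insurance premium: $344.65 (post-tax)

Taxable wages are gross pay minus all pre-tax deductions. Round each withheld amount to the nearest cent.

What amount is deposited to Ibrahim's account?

$4,854.96

SIMPLE IRA contribution: $6,018.01 × 0.0923 = $555.46
Taxable wages = $6,018.01 − $555.46 = $5,462.55
City income tax: $5,462.55 × 0.025 = $136.56
Medicare tax: $6,018.01 × 0.019 = $114.34
PFL insurance: $6,018.01 × 0.002 = $12.04
Medical insurance premium: $344.65
Total deductions = $555.46 + $136.56 + $114.34 + $12.04 + $344.65 = $1,163.05
Net pay = $6,018.01 − $1,163.05 = $4,854.96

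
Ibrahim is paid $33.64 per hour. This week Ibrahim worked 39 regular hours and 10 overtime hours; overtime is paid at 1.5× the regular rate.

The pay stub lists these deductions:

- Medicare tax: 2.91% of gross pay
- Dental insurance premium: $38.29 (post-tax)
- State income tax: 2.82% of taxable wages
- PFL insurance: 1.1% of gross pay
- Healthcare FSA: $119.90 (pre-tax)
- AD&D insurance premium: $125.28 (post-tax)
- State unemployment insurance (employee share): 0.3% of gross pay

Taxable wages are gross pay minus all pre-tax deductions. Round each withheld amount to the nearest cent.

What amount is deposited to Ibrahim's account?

$1,406.95

Regular pay: 39 × $33.64 = $1,311.96
Overtime pay: 10 × $33.64 × 1.5 = $504.60
Gross pay = $1,311.96 + $504.60 = $1,816.56
Healthcare FSA: $119.90
Taxable wages = $1,816.56 − $119.90 = $1,696.66
State income tax: $1,696.66 × 0.0282 = $47.85
Medicare tax: $1,816.56 × 0.0291 = $52.86
State unemployment insurance (employee share): $1,816.56 × 0.003 = $5.45
PFL insurance: $1,816.56 × 0.011 = $19.98
Dental insurance premium: $38.29
AD&D insurance premium: $125.28
Total deductions = $119.90 + $47.85 + $52.86 + $5.45 + $19.98 + $38.29 + $125.28 = $409.61
Net pay = $1,816.56 − $409.61 = $1,406.95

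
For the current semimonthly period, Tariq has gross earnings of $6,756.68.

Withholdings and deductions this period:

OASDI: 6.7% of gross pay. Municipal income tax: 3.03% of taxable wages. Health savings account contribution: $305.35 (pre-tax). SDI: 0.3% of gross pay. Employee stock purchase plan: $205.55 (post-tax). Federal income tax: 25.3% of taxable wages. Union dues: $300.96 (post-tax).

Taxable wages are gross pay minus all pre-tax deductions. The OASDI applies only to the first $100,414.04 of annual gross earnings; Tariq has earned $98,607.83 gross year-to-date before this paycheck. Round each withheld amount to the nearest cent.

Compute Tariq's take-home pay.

$3,975.86

Health savings account contribution: $305.35
Taxable wages = $6,756.68 − $305.35 = $6,451.33
Municipal income tax: $6,451.33 × 0.0303 = $195.48
Federal income tax: $6,451.33 × 0.253 = $1,632.19
OASDI: only $100,414.04 − $98,607.83 = $1,806.21 of this check is subject → $1,806.21 × 0.067 = $121.02
SDI: $6,756.68 × 0.003 = $20.27
Union dues: $300.96
Employee stock purchase plan: $205.55
Total deductions = $305.35 + $195.48 + $1,632.19 + $121.02 + $20.27 + $300.96 + $205.55 = $2,780.82
Net pay = $6,756.68 − $2,780.82 = $3,975.86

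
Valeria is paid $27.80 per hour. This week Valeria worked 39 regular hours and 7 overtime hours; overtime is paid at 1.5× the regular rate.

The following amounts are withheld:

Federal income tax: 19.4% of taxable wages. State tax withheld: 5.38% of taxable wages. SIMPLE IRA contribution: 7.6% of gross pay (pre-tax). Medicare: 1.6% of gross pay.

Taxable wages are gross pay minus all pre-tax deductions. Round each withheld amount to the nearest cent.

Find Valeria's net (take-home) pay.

$934.42

Regular pay: 39 × $27.80 = $1084.20
Overtime pay: 7 × $27.80 × 1.5 = $291.90
Gross pay = $1084.20 + $291.90 = $1376.10
SIMPLE IRA contribution: $1376.10 × 0.076 = $104.58
Taxable wages = $1376.10 − $104.58 = $1271.52
State tax withheld: $1271.52 × 0.0538 = $68.41
Federal income tax: $1271.52 × 0.194 = $246.67
Medicare: $1376.10 × 0.016 = $22.02
Total deductions = $104.58 + $68.41 + $246.67 + $22.02 = $441.68
Net pay = $1376.10 − $441.68 = $934.42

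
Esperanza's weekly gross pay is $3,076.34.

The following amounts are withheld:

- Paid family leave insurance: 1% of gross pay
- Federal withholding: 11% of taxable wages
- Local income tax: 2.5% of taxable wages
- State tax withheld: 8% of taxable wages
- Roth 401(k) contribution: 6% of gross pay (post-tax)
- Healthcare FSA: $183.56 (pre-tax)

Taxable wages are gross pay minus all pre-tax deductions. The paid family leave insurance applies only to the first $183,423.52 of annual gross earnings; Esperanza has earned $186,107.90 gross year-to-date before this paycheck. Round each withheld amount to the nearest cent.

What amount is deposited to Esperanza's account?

$2,086.25

Healthcare FSA: $183.56
Taxable wages = $3,076.34 − $183.56 = $2,892.78
Federal withholding: $2,892.78 × 0.11 = $318.21
State tax withheld: $2,892.78 × 0.08 = $231.42
Local income tax: $2,892.78 × 0.025 = $72.32
Paid family leave insurance: annual cap $183,423.52 already reached (YTD $186,107.90), so $0.00
Roth 401(k) contribution: $3,076.34 × 0.06 = $184.58
Total deductions = $183.56 + $318.21 + $231.42 + $72.32 + $0.00 + $184.58 = $990.09
Net pay = $3,076.34 − $990.09 = $2,086.25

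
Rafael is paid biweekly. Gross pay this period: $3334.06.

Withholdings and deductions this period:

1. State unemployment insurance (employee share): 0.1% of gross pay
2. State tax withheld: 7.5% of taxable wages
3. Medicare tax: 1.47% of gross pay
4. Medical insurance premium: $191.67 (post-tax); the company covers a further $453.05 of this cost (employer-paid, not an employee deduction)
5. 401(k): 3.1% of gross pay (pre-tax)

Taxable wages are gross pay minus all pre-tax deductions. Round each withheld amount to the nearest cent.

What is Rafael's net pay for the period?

$2744.39

401(k): $3334.06 × 0.031 = $103.36
Taxable wages = $3334.06 − $103.36 = $3230.70
State tax withheld: $3230.70 × 0.075 = $242.30
State unemployment insurance (employee share): $3334.06 × 0.001 = $3.33
Medicare tax: $3334.06 × 0.0147 = $49.01
Medical insurance premium: $191.67
(Employer's $453.05 toward medical insurance premium is not withheld from the employee.)
Total deductions = $103.36 + $242.30 + $3.33 + $49.01 + $191.67 = $589.67
Net pay = $3334.06 − $589.67 = $2744.39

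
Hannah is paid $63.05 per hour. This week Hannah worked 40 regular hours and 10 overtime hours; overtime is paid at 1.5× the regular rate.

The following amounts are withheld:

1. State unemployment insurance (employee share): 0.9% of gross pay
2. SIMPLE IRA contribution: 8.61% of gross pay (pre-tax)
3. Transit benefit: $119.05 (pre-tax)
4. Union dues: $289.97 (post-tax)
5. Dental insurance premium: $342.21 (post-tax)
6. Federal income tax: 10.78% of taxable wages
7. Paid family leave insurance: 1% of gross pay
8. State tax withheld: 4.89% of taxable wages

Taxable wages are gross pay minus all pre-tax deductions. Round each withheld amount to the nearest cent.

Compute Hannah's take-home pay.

$1874.11

Regular pay: 40 × $63.05 = $2522.00
Overtime pay: 10 × $63.05 × 1.5 = $945.75
Gross pay = $2522.00 + $945.75 = $3467.75
SIMPLE IRA contribution: $3467.75 × 0.0861 = $298.57
Transit benefit: $119.05
Pre-tax total = $298.57 + $119.05 = $417.62
Taxable wages = $3467.75 − $417.62 = $3050.13
State tax withheld: $3050.13 × 0.0489 = $149.15
Federal income tax: $3050.13 × 0.1078 = $328.80
State unemployment insurance (employee share): $3467.75 × 0.009 = $31.21
Paid family leave insurance: $3467.75 × 0.01 = $34.68
Dental insurance premium: $342.21
Union dues: $289.97
Total deductions = $298.57 + $119.05 + $149.15 + $328.80 + $31.21 + $34.68 + $342.21 + $289.97 = $1593.64
Net pay = $3467.75 − $1593.64 = $1874.11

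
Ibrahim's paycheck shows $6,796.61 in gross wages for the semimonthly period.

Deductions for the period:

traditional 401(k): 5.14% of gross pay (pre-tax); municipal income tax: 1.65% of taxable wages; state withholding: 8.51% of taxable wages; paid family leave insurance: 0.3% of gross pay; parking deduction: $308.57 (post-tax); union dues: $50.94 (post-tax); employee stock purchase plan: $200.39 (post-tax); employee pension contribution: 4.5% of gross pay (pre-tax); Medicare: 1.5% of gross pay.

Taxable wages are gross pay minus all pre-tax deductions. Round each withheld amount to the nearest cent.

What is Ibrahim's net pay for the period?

Traditional 401(k): $6,796.61 × 0.0514 = $349.35
Employee pension contribution: $6,796.61 × 0.045 = $305.85
Pre-tax total = $349.35 + $305.85 = $655.20
Taxable wages = $6,796.61 − $655.20 = $6,141.41
Municipal income tax: $6,141.41 × 0.0165 = $101.33
State withholding: $6,141.41 × 0.0851 = $522.63
Medicare: $6,796.61 × 0.015 = $101.95
Paid family leave insurance: $6,796.61 × 0.003 = $20.39
Parking deduction: $308.57
Employee stock purchase plan: $200.39
Union dues: $50.94
Total deductions = $349.35 + $305.85 + $101.33 + $522.63 + $101.95 + $20.39 + $308.57 + $200.39 + $50.94 = $1,961.40
Net pay = $6,796.61 − $1,961.40 = $4,835.21

$4,835.21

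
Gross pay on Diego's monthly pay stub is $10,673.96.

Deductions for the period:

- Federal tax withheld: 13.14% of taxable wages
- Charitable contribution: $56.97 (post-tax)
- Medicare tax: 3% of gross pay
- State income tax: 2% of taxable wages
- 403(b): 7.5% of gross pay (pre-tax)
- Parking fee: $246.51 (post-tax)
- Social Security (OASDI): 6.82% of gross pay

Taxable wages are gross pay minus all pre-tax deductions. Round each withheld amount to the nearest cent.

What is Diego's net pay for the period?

$7,026.91

403(b): $10,673.96 × 0.075 = $800.55
Taxable wages = $10,673.96 − $800.55 = $9,873.41
Federal tax withheld: $9,873.41 × 0.1314 = $1,297.37
State income tax: $9,873.41 × 0.02 = $197.47
Medicare tax: $10,673.96 × 0.03 = $320.22
Social Security (OASDI): $10,673.96 × 0.0682 = $727.96
Parking fee: $246.51
Charitable contribution: $56.97
Total deductions = $800.55 + $1,297.37 + $197.47 + $320.22 + $727.96 + $246.51 + $56.97 = $3,647.05
Net pay = $10,673.96 − $3,647.05 = $7,026.91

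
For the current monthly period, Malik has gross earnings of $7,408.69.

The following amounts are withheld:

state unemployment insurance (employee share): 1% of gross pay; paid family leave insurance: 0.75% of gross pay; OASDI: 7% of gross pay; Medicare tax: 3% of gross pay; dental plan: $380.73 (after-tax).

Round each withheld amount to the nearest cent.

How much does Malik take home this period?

$6,157.43

Paid family leave insurance: $7,408.69 × 0.0075 = $55.57
OASDI: $7,408.69 × 0.07 = $518.61
State unemployment insurance (employee share): $7,408.69 × 0.01 = $74.09
Medicare tax: $7,408.69 × 0.03 = $222.26
Dental plan: $380.73
Total deductions = $55.57 + $518.61 + $74.09 + $222.26 + $380.73 = $1,251.26
Net pay = $7,408.69 − $1,251.26 = $6,157.43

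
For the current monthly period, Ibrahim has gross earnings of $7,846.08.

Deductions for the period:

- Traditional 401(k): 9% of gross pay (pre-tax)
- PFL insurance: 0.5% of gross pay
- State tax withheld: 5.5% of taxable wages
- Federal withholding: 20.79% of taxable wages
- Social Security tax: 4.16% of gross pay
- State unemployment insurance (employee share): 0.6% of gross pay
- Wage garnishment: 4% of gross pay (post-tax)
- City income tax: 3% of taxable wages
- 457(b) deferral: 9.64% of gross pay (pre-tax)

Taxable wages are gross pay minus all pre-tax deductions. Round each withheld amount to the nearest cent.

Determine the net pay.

Traditional 401(k): $7,846.08 × 0.09 = $706.15
457(b) deferral: $7,846.08 × 0.0964 = $756.36
Pre-tax total = $706.15 + $756.36 = $1,462.51
Taxable wages = $7,846.08 − $1,462.51 = $6,383.57
State tax withheld: $6,383.57 × 0.055 = $351.10
Federal withholding: $6,383.57 × 0.2079 = $1,327.14
City income tax: $6,383.57 × 0.03 = $191.51
PFL insurance: $7,846.08 × 0.005 = $39.23
Social Security tax: $7,846.08 × 0.0416 = $326.40
State unemployment insurance (employee share): $7,846.08 × 0.006 = $47.08
Wage garnishment: $7,846.08 × 0.04 = $313.84
Total deductions = $706.15 + $756.36 + $351.10 + $1,327.14 + $191.51 + $39.23 + $326.40 + $47.08 + $313.84 = $4,058.81
Net pay = $7,846.08 − $4,058.81 = $3,787.27

$3,787.27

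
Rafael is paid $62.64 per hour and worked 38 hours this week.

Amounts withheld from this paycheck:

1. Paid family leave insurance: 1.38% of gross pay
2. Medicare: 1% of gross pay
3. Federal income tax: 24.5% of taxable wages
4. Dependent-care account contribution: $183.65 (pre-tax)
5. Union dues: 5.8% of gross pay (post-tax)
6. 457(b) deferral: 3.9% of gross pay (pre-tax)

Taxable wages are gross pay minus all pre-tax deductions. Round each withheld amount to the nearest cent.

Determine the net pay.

Gross pay: 38 × $62.64 = $2380.32
Dependent-care account contribution: $183.65
457(b) deferral: $2380.32 × 0.039 = $92.83
Pre-tax total = $183.65 + $92.83 = $276.48
Taxable wages = $2380.32 − $276.48 = $2103.84
Federal income tax: $2103.84 × 0.245 = $515.44
Medicare: $2380.32 × 0.01 = $23.80
Paid family leave insurance: $2380.32 × 0.0138 = $32.85
Union dues: $2380.32 × 0.058 = $138.06
Total deductions = $183.65 + $92.83 + $515.44 + $23.80 + $32.85 + $138.06 = $986.63
Net pay = $2380.32 − $986.63 = $1393.69

$1393.69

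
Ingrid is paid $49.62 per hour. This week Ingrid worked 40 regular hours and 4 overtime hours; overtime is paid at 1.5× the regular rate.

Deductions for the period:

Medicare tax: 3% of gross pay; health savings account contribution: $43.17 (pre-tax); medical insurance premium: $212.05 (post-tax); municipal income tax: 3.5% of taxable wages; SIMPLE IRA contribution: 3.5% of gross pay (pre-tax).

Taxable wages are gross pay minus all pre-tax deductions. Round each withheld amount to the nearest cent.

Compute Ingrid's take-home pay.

$1,803.35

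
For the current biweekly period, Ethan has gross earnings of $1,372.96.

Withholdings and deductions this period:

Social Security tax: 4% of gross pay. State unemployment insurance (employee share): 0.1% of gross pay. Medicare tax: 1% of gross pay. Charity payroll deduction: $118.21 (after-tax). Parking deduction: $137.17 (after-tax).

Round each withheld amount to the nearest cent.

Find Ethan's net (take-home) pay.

State unemployment insurance (employee share): $1,372.96 × 0.001 = $1.37
Medicare tax: $1,372.96 × 0.01 = $13.73
Social Security tax: $1,372.96 × 0.04 = $54.92
Parking deduction: $137.17
Charity payroll deduction: $118.21
Total deductions = $1.37 + $13.73 + $54.92 + $137.17 + $118.21 = $325.40
Net pay = $1,372.96 − $325.40 = $1,047.56

$1,047.56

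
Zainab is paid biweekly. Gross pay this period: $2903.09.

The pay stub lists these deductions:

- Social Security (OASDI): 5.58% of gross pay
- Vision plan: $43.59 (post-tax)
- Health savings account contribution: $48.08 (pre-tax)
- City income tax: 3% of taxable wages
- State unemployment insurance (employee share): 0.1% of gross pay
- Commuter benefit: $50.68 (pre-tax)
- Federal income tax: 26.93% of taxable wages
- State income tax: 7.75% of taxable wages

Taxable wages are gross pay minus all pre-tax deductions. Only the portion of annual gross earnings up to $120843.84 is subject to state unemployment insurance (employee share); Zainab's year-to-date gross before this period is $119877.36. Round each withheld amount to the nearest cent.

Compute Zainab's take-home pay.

Commuter benefit: $50.68
Health savings account contribution: $48.08
Pre-tax total = $50.68 + $48.08 = $98.76
Taxable wages = $2903.09 − $98.76 = $2804.33
Federal income tax: $2804.33 × 0.2693 = $755.21
State income tax: $2804.33 × 0.0775 = $217.34
City income tax: $2804.33 × 0.03 = $84.13
State unemployment insurance (employee share): only $120843.84 − $119877.36 = $966.48 of this check is subject → $966.48 × 0.001 = $0.97
Social Security (OASDI): $2903.09 × 0.0558 = $161.99
Vision plan: $43.59
Total deductions = $50.68 + $48.08 + $755.21 + $217.34 + $84.13 + $0.97 + $161.99 + $43.59 = $1361.99
Net pay = $2903.09 − $1361.99 = $1541.10

$1541.10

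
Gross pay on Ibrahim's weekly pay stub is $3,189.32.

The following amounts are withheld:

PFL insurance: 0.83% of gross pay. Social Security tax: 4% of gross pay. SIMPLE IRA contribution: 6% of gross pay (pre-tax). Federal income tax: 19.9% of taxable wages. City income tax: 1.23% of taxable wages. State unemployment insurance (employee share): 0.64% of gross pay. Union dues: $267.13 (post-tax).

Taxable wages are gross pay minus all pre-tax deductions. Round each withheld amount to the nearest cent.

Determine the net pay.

$1,922.92

SIMPLE IRA contribution: $3,189.32 × 0.06 = $191.36
Taxable wages = $3,189.32 − $191.36 = $2,997.96
City income tax: $2,997.96 × 0.0123 = $36.87
Federal income tax: $2,997.96 × 0.199 = $596.59
Social Security tax: $3,189.32 × 0.04 = $127.57
PFL insurance: $3,189.32 × 0.0083 = $26.47
State unemployment insurance (employee share): $3,189.32 × 0.0064 = $20.41
Union dues: $267.13
Total deductions = $191.36 + $36.87 + $596.59 + $127.57 + $26.47 + $20.41 + $267.13 = $1,266.40
Net pay = $3,189.32 − $1,266.40 = $1,922.92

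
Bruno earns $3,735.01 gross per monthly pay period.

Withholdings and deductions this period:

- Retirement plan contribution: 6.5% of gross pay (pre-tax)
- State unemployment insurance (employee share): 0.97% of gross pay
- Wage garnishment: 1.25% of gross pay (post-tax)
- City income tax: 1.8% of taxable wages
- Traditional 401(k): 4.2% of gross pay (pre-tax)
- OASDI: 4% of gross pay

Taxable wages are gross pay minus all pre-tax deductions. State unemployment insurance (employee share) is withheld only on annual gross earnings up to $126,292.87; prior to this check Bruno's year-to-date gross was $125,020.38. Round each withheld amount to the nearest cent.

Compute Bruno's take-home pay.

$3,066.89

Retirement plan contribution: $3,735.01 × 0.065 = $242.78
Traditional 401(k): $3,735.01 × 0.042 = $156.87
Pre-tax total = $242.78 + $156.87 = $399.65
Taxable wages = $3,735.01 − $399.65 = $3,335.36
City income tax: $3,335.36 × 0.018 = $60.04
State unemployment insurance (employee share): only $126,292.87 − $125,020.38 = $1,272.49 of this check is subject → $1,272.49 × 0.0097 = $12.34
OASDI: $3,735.01 × 0.04 = $149.40
Wage garnishment: $3,735.01 × 0.0125 = $46.69
Total deductions = $242.78 + $156.87 + $60.04 + $12.34 + $149.40 + $46.69 = $668.12
Net pay = $3,735.01 − $668.12 = $3,066.89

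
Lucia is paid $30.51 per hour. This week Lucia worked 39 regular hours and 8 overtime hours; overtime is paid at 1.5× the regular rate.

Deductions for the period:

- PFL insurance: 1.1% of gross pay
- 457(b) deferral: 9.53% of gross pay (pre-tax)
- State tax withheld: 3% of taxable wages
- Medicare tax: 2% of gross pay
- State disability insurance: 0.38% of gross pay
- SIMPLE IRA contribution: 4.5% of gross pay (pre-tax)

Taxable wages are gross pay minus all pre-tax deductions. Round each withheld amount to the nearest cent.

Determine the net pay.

Regular pay: 39 × $30.51 = $1189.89
Overtime pay: 8 × $30.51 × 1.5 = $366.12
Gross pay = $1189.89 + $366.12 = $1556.01
457(b) deferral: $1556.01 × 0.0953 = $148.29
SIMPLE IRA contribution: $1556.01 × 0.045 = $70.02
Pre-tax total = $148.29 + $70.02 = $218.31
Taxable wages = $1556.01 − $218.31 = $1337.70
State tax withheld: $1337.70 × 0.03 = $40.13
State disability insurance: $1556.01 × 0.0038 = $5.91
PFL insurance: $1556.01 × 0.011 = $17.12
Medicare tax: $1556.01 × 0.02 = $31.12
Total deductions = $148.29 + $70.02 + $40.13 + $5.91 + $17.12 + $31.12 = $312.59
Net pay = $1556.01 − $312.59 = $1243.42

$1243.42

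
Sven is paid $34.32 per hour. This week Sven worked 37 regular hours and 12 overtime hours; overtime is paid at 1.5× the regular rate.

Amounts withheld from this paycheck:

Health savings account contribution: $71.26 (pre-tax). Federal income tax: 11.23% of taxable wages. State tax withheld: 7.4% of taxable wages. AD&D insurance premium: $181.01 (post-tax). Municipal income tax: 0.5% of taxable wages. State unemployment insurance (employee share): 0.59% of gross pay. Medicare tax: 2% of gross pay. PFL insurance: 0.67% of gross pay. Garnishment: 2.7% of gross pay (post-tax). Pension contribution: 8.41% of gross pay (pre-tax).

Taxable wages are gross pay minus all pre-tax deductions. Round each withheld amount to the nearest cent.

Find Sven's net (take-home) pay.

Regular pay: 37 × $34.32 = $1,269.84
Overtime pay: 12 × $34.32 × 1.5 = $617.76
Gross pay = $1,269.84 + $617.76 = $1,887.60
Pension contribution: $1,887.60 × 0.0841 = $158.75
Health savings account contribution: $71.26
Pre-tax total = $158.75 + $71.26 = $230.01
Taxable wages = $1,887.60 − $230.01 = $1,657.59
Federal income tax: $1,657.59 × 0.1123 = $186.15
State tax withheld: $1,657.59 × 0.074 = $122.66
Municipal income tax: $1,657.59 × 0.005 = $8.29
Medicare tax: $1,887.60 × 0.02 = $37.75
PFL insurance: $1,887.60 × 0.0067 = $12.65
State unemployment insurance (employee share): $1,887.60 × 0.0059 = $11.14
AD&D insurance premium: $181.01
Garnishment: $1,887.60 × 0.027 = $50.97
Total deductions = $158.75 + $71.26 + $186.15 + $122.66 + $8.29 + $37.75 + $12.65 + $11.14 + $181.01 + $50.97 = $840.63
Net pay = $1,887.60 − $840.63 = $1,046.97

$1,046.97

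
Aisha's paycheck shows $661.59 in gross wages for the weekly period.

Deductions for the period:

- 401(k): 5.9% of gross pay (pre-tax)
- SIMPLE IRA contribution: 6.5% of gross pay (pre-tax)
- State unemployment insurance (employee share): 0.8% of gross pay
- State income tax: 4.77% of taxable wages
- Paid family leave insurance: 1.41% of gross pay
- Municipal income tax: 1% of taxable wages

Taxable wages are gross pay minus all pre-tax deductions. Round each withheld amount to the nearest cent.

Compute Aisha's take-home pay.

401(k): $661.59 × 0.059 = $39.03
SIMPLE IRA contribution: $661.59 × 0.065 = $43.00
Pre-tax total = $39.03 + $43.00 = $82.03
Taxable wages = $661.59 − $82.03 = $579.56
Municipal income tax: $579.56 × 0.01 = $5.80
State income tax: $579.56 × 0.0477 = $27.65
Paid family leave insurance: $661.59 × 0.0141 = $9.33
State unemployment insurance (employee share): $661.59 × 0.008 = $5.29
Total deductions = $39.03 + $43.00 + $5.80 + $27.65 + $9.33 + $5.29 = $130.10
Net pay = $661.59 − $130.10 = $531.49

$531.49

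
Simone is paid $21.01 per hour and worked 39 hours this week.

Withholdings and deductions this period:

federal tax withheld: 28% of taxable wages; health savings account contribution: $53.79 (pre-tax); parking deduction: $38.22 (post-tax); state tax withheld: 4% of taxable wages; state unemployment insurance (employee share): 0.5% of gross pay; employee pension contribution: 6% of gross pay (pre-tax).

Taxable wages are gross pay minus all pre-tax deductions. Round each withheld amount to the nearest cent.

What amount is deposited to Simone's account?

$444.86

Gross pay: 39 × $21.01 = $819.39
Health savings account contribution: $53.79
Employee pension contribution: $819.39 × 0.06 = $49.16
Pre-tax total = $53.79 + $49.16 = $102.95
Taxable wages = $819.39 − $102.95 = $716.44
Federal tax withheld: $716.44 × 0.28 = $200.60
State tax withheld: $716.44 × 0.04 = $28.66
State unemployment insurance (employee share): $819.39 × 0.005 = $4.10
Parking deduction: $38.22
Total deductions = $53.79 + $49.16 + $200.60 + $28.66 + $4.10 + $38.22 = $374.53
Net pay = $819.39 − $374.53 = $444.86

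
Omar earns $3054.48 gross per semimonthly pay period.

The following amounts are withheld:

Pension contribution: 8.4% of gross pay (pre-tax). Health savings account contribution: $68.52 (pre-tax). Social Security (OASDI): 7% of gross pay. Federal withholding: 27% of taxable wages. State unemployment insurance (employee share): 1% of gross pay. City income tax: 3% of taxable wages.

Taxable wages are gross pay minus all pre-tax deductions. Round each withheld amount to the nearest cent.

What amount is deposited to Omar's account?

Health savings account contribution: $68.52
Pension contribution: $3054.48 × 0.084 = $256.58
Pre-tax total = $68.52 + $256.58 = $325.10
Taxable wages = $3054.48 − $325.10 = $2729.38
City income tax: $2729.38 × 0.03 = $81.88
Federal withholding: $2729.38 × 0.27 = $736.93
Social Security (OASDI): $3054.48 × 0.07 = $213.81
State unemployment insurance (employee share): $3054.48 × 0.01 = $30.54
Total deductions = $68.52 + $256.58 + $81.88 + $736.93 + $213.81 + $30.54 = $1388.26
Net pay = $3054.48 − $1388.26 = $1666.22

$1666.22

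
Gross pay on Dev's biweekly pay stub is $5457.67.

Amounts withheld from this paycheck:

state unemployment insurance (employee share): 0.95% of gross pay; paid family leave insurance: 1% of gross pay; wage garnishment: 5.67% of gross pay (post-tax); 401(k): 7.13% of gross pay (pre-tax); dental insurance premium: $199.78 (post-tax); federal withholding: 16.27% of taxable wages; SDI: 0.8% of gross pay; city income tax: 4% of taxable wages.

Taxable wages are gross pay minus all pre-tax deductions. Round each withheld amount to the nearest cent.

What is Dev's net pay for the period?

401(k): $5457.67 × 0.0713 = $389.13
Taxable wages = $5457.67 − $389.13 = $5068.54
Federal withholding: $5068.54 × 0.1627 = $824.65
City income tax: $5068.54 × 0.04 = $202.74
Paid family leave insurance: $5457.67 × 0.01 = $54.58
SDI: $5457.67 × 0.008 = $43.66
State unemployment insurance (employee share): $5457.67 × 0.0095 = $51.85
Wage garnishment: $5457.67 × 0.0567 = $309.45
Dental insurance premium: $199.78
Total deductions = $389.13 + $824.65 + $202.74 + $54.58 + $43.66 + $51.85 + $309.45 + $199.78 = $2075.84
Net pay = $5457.67 − $2075.84 = $3381.83

$3381.83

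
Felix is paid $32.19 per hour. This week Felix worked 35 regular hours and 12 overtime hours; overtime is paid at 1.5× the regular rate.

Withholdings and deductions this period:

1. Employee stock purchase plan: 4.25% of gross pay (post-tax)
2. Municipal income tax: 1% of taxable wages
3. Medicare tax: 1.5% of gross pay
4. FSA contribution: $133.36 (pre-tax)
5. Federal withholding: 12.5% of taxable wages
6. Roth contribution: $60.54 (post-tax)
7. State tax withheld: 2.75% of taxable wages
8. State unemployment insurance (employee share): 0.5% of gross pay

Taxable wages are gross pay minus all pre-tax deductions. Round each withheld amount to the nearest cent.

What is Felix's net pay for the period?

Regular pay: 35 × $32.19 = $1126.65
Overtime pay: 12 × $32.19 × 1.5 = $579.42
Gross pay = $1126.65 + $579.42 = $1706.07
FSA contribution: $133.36
Taxable wages = $1706.07 − $133.36 = $1572.71
Municipal income tax: $1572.71 × 0.01 = $15.73
Federal withholding: $1572.71 × 0.125 = $196.59
State tax withheld: $1572.71 × 0.0275 = $43.25
Medicare tax: $1706.07 × 0.015 = $25.59
State unemployment insurance (employee share): $1706.07 × 0.005 = $8.53
Employee stock purchase plan: $1706.07 × 0.0425 = $72.51
Roth contribution: $60.54
Total deductions = $133.36 + $15.73 + $196.59 + $43.25 + $25.59 + $8.53 + $72.51 + $60.54 = $556.10
Net pay = $1706.07 − $556.10 = $1149.97

$1149.97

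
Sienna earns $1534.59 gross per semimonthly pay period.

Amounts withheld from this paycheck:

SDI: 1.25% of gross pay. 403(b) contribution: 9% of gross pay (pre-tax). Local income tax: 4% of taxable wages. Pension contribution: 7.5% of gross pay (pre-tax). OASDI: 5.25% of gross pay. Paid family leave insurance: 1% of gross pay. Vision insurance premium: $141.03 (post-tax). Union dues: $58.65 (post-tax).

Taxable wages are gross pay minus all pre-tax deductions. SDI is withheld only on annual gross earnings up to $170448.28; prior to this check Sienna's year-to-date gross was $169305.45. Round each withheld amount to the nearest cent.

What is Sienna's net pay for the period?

403(b) contribution: $1534.59 × 0.09 = $138.11
Pension contribution: $1534.59 × 0.075 = $115.09
Pre-tax total = $138.11 + $115.09 = $253.20
Taxable wages = $1534.59 − $253.20 = $1281.39
Local income tax: $1281.39 × 0.04 = $51.26
Paid family leave insurance: $1534.59 × 0.01 = $15.35
SDI: only $170448.28 − $169305.45 = $1142.83 of this check is subject → $1142.83 × 0.0125 = $14.29
OASDI: $1534.59 × 0.0525 = $80.57
Vision insurance premium: $141.03
Union dues: $58.65
Total deductions = $138.11 + $115.09 + $51.26 + $15.35 + $14.29 + $80.57 + $141.03 + $58.65 = $614.35
Net pay = $1534.59 − $614.35 = $920.24

$920.24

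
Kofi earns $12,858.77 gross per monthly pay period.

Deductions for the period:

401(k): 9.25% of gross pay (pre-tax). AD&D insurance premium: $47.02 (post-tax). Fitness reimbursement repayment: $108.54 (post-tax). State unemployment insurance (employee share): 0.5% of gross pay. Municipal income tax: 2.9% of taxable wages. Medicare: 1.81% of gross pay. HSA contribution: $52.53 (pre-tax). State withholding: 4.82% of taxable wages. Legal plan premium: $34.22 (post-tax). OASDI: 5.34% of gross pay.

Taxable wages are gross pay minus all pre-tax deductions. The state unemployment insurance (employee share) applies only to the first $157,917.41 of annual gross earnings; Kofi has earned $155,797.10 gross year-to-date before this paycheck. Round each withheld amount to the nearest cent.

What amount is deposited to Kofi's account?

$9,600.20

401(k): $12,858.77 × 0.0925 = $1,189.44
HSA contribution: $52.53
Pre-tax total = $1,189.44 + $52.53 = $1,241.97
Taxable wages = $12,858.77 − $1,241.97 = $11,616.80
Municipal income tax: $11,616.80 × 0.029 = $336.89
State withholding: $11,616.80 × 0.0482 = $559.93
Medicare: $12,858.77 × 0.0181 = $232.74
State unemployment insurance (employee share): only $157,917.41 − $155,797.10 = $2,120.31 of this check is subject → $2,120.31 × 0.005 = $10.60
OASDI: $12,858.77 × 0.0534 = $686.66
Legal plan premium: $34.22
Fitness reimbursement repayment: $108.54
AD&D insurance premium: $47.02
Total deductions = $1,189.44 + $52.53 + $336.89 + $559.93 + $232.74 + $10.60 + $686.66 + $34.22 + $108.54 + $47.02 = $3,258.57
Net pay = $12,858.77 − $3,258.57 = $9,600.20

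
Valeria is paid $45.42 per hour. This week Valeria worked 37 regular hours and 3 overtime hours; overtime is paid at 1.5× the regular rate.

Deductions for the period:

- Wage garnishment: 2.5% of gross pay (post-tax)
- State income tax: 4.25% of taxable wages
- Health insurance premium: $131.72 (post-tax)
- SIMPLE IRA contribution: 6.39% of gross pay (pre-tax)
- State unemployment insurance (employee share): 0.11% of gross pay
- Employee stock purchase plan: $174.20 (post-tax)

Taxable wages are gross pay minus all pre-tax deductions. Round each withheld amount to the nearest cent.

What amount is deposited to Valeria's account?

$1,334.38

Regular pay: 37 × $45.42 = $1,680.54
Overtime pay: 3 × $45.42 × 1.5 = $204.39
Gross pay = $1,680.54 + $204.39 = $1,884.93
SIMPLE IRA contribution: $1,884.93 × 0.0639 = $120.45
Taxable wages = $1,884.93 − $120.45 = $1,764.48
State income tax: $1,764.48 × 0.0425 = $74.99
State unemployment insurance (employee share): $1,884.93 × 0.0011 = $2.07
Wage garnishment: $1,884.93 × 0.025 = $47.12
Employee stock purchase plan: $174.20
Health insurance premium: $131.72
Total deductions = $120.45 + $74.99 + $2.07 + $47.12 + $174.20 + $131.72 = $550.55
Net pay = $1,884.93 − $550.55 = $1,334.38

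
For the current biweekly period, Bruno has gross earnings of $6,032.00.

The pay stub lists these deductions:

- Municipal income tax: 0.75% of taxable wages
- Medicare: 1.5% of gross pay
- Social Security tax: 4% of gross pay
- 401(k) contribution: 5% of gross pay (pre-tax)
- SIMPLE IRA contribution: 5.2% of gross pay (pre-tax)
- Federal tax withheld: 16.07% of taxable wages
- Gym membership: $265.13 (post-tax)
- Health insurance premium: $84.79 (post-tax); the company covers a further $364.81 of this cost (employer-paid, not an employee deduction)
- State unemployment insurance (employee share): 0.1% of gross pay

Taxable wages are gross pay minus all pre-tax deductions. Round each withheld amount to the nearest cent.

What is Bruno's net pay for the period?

$3,817.93

SIMPLE IRA contribution: $6,032.00 × 0.052 = $313.66
401(k) contribution: $6,032.00 × 0.05 = $301.60
Pre-tax total = $313.66 + $301.60 = $615.26
Taxable wages = $6,032.00 − $615.26 = $5,416.74
Municipal income tax: $5,416.74 × 0.0075 = $40.63
Federal tax withheld: $5,416.74 × 0.1607 = $870.47
Social Security tax: $6,032.00 × 0.04 = $241.28
State unemployment insurance (employee share): $6,032.00 × 0.001 = $6.03
Medicare: $6,032.00 × 0.015 = $90.48
Gym membership: $265.13
Health insurance premium: $84.79
(Employer's $364.81 toward health insurance premium is not withheld from the employee.)
Total deductions = $313.66 + $301.60 + $40.63 + $870.47 + $241.28 + $6.03 + $90.48 + $265.13 + $84.79 = $2,214.07
Net pay = $6,032.00 − $2,214.07 = $3,817.93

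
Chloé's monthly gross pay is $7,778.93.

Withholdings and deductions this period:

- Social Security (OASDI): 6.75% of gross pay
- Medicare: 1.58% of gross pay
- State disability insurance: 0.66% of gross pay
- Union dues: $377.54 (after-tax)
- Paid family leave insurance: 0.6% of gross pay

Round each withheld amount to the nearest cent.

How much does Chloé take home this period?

$6,655.39

Paid family leave insurance: $7,778.93 × 0.006 = $46.67
Social Security (OASDI): $7,778.93 × 0.0675 = $525.08
Medicare: $7,778.93 × 0.0158 = $122.91
State disability insurance: $7,778.93 × 0.0066 = $51.34
Union dues: $377.54
Total deductions = $46.67 + $525.08 + $122.91 + $51.34 + $377.54 = $1,123.54
Net pay = $7,778.93 − $1,123.54 = $6,655.39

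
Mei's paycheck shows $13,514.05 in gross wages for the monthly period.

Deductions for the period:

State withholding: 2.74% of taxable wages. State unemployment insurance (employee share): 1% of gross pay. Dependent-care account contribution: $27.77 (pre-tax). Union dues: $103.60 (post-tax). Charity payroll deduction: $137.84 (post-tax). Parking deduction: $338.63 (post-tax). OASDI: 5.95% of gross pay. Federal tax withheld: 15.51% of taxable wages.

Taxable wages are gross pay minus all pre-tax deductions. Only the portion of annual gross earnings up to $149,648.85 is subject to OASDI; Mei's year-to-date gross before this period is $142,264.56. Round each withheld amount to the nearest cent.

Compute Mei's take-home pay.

Dependent-care account contribution: $27.77
Taxable wages = $13,514.05 − $27.77 = $13,486.28
State withholding: $13,486.28 × 0.0274 = $369.52
Federal tax withheld: $13,486.28 × 0.1551 = $2,091.72
OASDI: only $149,648.85 − $142,264.56 = $7,384.29 of this check is subject → $7,384.29 × 0.0595 = $439.37
State unemployment insurance (employee share): $13,514.05 × 0.01 = $135.14
Parking deduction: $338.63
Charity payroll deduction: $137.84
Union dues: $103.60
Total deductions = $27.77 + $369.52 + $2,091.72 + $439.37 + $135.14 + $338.63 + $137.84 + $103.60 = $3,643.59
Net pay = $13,514.05 − $3,643.59 = $9,870.46

$9,870.46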